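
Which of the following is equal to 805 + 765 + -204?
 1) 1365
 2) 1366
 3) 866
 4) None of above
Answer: 2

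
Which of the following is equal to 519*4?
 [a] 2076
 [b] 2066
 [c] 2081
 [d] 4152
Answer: a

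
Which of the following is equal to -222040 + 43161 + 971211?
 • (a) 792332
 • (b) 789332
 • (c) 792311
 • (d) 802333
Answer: a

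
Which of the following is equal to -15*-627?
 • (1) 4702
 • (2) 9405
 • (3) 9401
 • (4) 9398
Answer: 2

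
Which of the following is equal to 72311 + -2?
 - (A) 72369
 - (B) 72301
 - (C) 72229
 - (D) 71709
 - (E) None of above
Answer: E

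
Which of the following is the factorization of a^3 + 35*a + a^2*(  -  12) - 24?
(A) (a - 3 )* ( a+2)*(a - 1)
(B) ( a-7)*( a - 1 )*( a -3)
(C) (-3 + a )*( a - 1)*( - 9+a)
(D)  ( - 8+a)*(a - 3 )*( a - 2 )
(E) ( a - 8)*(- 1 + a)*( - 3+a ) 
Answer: E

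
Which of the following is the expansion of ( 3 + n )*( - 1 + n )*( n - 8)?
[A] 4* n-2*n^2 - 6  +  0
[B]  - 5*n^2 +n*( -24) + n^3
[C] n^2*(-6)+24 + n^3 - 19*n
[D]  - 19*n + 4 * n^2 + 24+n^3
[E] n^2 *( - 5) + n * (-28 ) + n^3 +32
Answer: C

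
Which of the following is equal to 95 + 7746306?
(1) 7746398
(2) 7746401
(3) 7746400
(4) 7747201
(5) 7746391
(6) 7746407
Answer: 2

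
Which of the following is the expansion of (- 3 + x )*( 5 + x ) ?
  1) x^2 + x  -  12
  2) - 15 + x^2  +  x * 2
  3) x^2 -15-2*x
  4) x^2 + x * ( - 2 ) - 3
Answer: 2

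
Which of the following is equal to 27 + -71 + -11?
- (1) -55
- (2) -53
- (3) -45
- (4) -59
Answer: 1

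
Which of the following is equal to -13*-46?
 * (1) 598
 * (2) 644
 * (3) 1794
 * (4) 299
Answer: 1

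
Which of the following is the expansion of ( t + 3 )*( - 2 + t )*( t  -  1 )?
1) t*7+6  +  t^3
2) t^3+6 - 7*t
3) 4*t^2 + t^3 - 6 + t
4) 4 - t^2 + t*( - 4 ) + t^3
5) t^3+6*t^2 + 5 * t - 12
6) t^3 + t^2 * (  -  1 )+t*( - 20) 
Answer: 2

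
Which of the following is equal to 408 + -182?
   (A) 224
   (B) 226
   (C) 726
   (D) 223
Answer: B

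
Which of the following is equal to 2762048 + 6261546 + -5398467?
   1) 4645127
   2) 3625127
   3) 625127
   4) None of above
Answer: 2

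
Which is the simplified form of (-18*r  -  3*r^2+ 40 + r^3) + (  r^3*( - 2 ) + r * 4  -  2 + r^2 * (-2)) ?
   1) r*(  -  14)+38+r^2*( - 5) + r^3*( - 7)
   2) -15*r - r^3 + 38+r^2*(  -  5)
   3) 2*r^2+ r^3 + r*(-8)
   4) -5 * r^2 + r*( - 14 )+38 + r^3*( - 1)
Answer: 4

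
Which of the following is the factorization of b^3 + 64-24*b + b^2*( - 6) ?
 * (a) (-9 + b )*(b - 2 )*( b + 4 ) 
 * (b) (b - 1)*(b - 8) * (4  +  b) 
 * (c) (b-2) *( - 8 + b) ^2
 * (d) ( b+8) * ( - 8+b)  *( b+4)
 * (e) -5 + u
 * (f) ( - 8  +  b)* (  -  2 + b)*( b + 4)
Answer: f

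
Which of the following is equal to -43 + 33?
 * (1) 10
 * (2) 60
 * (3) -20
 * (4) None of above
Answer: 4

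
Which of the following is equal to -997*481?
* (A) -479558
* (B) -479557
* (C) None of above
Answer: B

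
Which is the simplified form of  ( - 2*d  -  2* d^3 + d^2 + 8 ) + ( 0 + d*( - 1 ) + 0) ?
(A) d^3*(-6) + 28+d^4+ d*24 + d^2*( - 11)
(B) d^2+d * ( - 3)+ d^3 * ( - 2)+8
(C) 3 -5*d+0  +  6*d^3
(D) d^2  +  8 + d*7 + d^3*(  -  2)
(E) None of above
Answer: B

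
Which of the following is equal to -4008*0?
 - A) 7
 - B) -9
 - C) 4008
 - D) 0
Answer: D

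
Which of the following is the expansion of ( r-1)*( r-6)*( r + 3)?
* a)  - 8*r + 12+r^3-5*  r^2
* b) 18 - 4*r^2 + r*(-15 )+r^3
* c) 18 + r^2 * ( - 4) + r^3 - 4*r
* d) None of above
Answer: b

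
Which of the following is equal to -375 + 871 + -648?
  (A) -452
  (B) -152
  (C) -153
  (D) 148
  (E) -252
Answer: B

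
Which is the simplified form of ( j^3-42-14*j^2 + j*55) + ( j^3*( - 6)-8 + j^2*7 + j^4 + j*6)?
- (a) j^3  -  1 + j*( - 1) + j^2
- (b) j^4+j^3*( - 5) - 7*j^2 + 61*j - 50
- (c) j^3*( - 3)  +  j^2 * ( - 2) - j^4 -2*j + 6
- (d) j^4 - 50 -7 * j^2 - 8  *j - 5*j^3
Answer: b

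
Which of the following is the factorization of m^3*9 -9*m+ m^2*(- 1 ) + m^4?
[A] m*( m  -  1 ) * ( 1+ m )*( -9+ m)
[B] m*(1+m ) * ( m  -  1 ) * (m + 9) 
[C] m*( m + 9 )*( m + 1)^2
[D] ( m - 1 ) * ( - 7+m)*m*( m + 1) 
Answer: B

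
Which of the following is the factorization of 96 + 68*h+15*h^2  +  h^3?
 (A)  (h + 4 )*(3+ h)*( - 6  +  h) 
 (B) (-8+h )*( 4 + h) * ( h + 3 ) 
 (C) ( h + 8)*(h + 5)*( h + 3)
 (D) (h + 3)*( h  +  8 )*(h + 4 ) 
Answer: D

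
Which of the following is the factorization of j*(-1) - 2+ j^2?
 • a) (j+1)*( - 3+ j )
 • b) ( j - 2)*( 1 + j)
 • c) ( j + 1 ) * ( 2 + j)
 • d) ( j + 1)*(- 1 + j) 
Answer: b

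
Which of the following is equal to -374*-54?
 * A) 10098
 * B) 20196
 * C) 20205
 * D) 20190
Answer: B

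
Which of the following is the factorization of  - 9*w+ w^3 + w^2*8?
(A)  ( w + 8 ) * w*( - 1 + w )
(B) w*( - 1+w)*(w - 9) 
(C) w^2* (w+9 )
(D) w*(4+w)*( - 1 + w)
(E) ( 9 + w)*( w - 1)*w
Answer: E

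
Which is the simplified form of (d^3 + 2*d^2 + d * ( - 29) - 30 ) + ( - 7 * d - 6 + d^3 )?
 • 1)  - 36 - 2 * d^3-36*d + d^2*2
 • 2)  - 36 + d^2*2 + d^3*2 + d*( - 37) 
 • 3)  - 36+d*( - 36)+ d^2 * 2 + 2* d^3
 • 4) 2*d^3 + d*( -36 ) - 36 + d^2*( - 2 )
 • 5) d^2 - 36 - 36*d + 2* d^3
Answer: 3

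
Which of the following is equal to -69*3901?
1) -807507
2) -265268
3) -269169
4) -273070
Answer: 3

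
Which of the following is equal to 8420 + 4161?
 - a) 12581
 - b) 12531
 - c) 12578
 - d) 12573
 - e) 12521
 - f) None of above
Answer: a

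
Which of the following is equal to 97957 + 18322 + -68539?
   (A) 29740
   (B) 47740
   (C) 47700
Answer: B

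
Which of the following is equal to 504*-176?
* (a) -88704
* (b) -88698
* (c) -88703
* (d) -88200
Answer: a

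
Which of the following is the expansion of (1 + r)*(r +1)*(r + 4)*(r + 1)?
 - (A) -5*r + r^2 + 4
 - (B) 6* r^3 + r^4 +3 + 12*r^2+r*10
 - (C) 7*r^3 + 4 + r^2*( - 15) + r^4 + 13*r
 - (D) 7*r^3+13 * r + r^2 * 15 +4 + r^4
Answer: D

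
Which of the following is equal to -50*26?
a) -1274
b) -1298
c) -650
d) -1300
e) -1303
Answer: d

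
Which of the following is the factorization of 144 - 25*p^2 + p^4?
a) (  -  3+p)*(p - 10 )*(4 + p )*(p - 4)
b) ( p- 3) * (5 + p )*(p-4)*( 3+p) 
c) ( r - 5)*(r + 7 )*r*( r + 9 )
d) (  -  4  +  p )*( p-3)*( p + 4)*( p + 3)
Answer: d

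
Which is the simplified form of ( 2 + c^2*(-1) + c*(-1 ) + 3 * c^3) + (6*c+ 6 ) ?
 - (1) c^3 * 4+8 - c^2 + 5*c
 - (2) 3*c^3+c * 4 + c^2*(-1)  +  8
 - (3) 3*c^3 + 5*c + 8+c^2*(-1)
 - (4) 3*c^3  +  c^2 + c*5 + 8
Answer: 3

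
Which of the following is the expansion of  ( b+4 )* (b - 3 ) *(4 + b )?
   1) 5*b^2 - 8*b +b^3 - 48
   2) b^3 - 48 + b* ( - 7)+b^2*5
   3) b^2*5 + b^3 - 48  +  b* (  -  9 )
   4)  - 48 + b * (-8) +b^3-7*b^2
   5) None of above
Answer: 1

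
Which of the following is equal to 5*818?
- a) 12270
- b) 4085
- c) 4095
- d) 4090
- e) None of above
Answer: d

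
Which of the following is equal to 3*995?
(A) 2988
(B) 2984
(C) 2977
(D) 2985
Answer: D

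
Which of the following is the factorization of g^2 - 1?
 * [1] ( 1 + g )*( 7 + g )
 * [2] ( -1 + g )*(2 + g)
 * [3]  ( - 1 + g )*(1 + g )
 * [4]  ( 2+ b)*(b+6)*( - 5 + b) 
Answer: 3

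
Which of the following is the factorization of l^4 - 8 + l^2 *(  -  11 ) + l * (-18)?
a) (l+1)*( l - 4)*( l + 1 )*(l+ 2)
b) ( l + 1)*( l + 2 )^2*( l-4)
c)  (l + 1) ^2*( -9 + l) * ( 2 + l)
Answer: a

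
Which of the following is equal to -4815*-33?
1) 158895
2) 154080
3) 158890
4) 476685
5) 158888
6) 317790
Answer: 1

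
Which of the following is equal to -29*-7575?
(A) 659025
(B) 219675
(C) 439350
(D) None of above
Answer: B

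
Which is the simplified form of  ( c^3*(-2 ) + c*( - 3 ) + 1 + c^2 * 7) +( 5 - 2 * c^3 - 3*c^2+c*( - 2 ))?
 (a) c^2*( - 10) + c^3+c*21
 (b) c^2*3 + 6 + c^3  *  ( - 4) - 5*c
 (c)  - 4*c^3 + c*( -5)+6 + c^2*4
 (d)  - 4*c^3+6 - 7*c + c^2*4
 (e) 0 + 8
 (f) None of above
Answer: c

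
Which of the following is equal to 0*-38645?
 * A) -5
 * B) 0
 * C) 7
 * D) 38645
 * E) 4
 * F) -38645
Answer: B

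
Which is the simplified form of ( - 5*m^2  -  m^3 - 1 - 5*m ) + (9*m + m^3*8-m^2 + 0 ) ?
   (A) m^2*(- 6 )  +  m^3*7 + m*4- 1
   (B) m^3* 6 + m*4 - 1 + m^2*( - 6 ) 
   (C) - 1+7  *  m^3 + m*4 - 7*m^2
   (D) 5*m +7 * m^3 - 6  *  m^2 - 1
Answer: A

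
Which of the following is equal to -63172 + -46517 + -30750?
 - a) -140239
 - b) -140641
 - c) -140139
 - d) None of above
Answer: d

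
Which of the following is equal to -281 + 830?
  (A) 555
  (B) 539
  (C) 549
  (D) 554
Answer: C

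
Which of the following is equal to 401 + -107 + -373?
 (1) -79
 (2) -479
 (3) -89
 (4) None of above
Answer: 1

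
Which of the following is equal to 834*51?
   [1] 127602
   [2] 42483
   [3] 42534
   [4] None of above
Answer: 3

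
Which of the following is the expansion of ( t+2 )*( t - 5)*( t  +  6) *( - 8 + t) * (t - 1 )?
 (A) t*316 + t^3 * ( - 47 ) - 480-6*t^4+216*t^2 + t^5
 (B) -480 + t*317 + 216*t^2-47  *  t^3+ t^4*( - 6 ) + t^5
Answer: A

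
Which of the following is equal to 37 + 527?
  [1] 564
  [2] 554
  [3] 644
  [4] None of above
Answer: 1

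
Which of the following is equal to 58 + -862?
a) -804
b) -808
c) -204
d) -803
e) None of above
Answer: a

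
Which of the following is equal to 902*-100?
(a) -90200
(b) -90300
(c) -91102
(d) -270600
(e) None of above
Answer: a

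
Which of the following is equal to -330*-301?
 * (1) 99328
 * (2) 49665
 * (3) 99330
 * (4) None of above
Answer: 3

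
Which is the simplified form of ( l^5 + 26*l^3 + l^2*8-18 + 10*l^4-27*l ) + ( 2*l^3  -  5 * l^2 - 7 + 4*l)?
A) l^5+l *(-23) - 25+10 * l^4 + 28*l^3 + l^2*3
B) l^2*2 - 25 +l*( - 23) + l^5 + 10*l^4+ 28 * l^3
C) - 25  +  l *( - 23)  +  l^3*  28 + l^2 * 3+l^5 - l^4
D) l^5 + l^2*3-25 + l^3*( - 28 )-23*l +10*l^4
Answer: A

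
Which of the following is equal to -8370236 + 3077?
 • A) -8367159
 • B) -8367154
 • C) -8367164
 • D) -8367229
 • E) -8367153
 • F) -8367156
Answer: A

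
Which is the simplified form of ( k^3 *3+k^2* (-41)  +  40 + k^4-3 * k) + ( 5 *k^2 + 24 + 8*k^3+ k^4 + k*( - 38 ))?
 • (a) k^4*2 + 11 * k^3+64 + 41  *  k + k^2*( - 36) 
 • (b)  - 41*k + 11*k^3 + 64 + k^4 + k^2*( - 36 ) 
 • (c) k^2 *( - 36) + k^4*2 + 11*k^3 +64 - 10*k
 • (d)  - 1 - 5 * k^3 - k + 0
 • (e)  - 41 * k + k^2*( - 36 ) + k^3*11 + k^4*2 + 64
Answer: e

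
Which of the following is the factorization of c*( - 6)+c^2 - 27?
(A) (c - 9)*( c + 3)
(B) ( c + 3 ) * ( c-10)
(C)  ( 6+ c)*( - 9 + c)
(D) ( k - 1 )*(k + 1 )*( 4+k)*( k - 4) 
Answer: A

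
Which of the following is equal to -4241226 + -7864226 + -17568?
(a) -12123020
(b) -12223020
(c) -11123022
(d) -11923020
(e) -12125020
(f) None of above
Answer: a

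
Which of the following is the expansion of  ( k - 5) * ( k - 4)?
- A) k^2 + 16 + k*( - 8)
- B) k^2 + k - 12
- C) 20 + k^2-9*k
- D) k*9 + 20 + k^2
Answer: C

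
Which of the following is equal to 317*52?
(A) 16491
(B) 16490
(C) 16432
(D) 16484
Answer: D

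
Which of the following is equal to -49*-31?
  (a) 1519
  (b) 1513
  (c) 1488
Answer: a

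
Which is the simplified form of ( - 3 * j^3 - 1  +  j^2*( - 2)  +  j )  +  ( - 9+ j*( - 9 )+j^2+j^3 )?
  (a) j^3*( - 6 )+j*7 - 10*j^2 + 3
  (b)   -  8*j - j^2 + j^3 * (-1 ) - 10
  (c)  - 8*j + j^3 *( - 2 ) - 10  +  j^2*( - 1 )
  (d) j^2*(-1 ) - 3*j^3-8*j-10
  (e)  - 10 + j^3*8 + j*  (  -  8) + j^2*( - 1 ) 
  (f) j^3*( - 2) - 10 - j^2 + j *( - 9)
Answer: c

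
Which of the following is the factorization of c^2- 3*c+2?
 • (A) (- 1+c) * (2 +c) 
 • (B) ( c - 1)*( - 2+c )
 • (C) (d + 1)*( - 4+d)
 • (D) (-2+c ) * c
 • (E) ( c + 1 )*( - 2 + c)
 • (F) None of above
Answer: B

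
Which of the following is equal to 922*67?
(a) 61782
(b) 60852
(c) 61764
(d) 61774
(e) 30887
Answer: d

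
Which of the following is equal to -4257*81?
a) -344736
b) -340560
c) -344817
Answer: c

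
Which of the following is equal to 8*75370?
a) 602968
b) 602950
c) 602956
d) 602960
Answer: d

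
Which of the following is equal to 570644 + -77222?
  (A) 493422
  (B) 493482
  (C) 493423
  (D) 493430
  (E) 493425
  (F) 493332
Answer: A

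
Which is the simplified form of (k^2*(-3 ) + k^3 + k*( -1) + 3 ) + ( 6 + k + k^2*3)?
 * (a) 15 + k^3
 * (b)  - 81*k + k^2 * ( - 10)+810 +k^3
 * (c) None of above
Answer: c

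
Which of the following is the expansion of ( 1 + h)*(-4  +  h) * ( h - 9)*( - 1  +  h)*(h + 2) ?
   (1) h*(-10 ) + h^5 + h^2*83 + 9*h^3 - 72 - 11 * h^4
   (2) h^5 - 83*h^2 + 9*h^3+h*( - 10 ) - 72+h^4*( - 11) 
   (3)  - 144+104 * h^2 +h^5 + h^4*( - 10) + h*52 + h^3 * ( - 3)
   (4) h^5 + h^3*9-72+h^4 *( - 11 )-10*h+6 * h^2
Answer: 1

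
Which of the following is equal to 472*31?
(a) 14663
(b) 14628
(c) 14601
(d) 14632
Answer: d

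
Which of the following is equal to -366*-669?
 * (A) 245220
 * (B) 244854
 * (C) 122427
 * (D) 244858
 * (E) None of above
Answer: B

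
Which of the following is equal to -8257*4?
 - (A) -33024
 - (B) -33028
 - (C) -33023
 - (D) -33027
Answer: B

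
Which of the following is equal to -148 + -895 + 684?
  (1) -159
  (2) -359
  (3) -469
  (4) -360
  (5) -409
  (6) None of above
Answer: 2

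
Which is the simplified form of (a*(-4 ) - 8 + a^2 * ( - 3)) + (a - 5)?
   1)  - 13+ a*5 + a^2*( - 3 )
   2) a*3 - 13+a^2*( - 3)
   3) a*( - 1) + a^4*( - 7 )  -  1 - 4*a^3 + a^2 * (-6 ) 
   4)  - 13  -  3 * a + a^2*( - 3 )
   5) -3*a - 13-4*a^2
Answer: 4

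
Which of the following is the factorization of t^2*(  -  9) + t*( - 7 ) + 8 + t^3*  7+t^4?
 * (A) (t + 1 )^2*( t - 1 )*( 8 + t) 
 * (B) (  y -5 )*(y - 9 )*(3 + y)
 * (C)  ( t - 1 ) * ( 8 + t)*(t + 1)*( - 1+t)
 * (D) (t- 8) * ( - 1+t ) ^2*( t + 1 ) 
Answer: C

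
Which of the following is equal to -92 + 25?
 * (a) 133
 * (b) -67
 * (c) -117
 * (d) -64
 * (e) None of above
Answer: b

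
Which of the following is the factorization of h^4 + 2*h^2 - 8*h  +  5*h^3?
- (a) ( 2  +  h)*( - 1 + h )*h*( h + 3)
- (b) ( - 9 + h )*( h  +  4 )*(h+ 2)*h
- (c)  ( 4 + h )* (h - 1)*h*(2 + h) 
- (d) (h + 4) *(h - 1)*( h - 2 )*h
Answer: c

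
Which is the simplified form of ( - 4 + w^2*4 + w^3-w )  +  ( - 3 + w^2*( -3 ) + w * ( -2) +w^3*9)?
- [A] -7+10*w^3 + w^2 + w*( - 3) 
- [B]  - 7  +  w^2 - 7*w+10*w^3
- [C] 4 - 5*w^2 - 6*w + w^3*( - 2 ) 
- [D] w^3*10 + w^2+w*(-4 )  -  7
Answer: A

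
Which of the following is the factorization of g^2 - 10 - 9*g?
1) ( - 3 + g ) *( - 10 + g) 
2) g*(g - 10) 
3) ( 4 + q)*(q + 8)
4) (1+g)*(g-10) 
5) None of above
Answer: 4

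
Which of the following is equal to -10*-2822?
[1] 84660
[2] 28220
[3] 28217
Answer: 2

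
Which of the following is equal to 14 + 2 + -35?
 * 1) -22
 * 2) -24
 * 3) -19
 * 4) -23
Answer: 3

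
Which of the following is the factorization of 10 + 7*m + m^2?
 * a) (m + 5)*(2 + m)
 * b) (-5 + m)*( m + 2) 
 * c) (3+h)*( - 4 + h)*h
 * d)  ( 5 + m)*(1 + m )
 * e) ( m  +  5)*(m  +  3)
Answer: a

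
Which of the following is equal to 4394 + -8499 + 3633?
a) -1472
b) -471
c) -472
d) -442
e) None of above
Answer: c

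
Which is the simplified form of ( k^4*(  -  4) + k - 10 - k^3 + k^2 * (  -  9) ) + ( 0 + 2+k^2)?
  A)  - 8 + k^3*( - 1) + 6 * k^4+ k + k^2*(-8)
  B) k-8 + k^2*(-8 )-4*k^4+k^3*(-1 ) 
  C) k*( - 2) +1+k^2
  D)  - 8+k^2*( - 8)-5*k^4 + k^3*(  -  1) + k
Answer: B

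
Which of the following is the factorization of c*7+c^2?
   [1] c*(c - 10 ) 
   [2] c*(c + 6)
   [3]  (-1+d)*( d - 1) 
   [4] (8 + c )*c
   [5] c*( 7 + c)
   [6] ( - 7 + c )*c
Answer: 5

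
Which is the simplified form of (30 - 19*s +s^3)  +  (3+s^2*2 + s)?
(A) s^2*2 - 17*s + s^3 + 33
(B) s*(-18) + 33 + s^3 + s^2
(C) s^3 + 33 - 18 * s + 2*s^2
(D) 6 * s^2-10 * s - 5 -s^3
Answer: C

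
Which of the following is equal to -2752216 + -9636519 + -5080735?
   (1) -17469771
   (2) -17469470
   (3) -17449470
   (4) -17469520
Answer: 2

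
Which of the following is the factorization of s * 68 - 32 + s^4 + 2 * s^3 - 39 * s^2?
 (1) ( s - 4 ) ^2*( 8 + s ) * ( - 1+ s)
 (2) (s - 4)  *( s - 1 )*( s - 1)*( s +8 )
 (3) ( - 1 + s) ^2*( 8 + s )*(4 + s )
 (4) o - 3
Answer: 2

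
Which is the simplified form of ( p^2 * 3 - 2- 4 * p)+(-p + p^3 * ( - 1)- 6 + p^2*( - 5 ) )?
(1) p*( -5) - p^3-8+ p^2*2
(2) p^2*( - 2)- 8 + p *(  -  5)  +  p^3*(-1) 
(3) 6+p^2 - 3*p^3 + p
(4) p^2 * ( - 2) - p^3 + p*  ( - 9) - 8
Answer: 2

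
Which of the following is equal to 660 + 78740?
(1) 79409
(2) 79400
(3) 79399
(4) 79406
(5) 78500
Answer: 2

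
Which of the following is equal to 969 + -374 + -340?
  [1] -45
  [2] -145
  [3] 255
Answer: 3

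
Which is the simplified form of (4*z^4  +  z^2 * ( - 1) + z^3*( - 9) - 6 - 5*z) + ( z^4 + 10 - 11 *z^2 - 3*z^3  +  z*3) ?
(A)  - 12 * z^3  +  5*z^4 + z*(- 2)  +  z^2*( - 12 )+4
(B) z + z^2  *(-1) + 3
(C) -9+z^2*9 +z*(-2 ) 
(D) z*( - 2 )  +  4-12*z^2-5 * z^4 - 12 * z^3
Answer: A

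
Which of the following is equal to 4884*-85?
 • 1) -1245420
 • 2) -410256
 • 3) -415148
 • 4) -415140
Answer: 4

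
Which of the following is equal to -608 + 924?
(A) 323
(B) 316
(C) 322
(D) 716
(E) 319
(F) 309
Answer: B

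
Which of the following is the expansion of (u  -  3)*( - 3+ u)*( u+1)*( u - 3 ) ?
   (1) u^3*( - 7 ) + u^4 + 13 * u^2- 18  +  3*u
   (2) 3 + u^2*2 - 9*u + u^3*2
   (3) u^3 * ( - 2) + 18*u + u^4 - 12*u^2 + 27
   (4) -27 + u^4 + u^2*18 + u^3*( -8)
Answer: 4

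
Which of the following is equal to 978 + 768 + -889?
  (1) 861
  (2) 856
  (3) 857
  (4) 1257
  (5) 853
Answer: 3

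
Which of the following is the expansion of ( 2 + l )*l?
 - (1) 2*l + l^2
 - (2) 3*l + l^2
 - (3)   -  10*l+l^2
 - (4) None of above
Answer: 1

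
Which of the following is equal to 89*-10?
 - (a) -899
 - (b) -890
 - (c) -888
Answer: b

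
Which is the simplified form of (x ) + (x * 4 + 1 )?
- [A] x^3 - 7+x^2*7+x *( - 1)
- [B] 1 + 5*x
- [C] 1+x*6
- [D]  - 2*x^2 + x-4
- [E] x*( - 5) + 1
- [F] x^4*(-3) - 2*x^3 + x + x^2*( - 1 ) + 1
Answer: B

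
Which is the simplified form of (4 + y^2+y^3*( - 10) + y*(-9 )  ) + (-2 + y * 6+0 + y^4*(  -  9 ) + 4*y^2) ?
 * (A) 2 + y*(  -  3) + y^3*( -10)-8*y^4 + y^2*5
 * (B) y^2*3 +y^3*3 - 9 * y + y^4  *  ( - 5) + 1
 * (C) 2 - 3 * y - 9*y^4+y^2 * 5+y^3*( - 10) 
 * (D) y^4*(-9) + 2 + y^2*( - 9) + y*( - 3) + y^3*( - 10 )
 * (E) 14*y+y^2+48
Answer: C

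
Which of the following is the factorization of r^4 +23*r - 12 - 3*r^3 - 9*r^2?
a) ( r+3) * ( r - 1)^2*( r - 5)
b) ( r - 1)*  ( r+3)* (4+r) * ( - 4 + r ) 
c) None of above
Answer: c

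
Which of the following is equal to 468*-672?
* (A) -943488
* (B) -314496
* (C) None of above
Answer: B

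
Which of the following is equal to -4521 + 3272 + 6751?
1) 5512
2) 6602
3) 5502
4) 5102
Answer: 3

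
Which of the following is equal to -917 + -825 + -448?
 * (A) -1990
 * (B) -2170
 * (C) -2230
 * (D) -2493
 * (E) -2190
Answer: E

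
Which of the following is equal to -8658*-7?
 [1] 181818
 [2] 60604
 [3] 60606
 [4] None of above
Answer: 3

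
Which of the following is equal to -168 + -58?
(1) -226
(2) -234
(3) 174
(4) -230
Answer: 1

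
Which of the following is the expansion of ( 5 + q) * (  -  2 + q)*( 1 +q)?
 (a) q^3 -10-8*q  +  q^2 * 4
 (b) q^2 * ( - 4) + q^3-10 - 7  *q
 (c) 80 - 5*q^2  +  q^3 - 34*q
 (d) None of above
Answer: d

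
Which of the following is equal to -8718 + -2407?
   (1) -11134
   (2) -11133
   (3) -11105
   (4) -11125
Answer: 4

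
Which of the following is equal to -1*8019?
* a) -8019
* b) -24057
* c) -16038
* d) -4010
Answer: a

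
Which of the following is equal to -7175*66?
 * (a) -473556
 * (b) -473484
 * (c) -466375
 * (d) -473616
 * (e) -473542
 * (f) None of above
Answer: f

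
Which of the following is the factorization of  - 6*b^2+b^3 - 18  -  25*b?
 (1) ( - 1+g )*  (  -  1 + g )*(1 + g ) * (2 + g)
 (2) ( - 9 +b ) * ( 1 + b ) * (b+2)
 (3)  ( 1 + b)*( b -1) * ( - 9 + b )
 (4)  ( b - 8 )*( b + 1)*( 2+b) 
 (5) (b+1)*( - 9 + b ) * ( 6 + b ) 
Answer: 2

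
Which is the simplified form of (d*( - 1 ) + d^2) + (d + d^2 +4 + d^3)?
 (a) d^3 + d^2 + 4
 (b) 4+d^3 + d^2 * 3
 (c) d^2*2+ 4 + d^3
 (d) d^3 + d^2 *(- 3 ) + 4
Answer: c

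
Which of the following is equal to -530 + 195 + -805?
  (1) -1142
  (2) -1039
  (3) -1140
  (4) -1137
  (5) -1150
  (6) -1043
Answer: 3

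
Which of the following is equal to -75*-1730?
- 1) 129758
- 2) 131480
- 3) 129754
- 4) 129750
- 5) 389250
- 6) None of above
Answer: 4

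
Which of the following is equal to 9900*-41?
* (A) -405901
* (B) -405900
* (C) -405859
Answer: B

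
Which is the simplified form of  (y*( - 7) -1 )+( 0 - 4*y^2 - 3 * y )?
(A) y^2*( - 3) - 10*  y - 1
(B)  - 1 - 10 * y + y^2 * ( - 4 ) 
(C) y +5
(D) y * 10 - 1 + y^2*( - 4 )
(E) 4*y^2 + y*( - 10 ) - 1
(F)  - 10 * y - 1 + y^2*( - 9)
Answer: B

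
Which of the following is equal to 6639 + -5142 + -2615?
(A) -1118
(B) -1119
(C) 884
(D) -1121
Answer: A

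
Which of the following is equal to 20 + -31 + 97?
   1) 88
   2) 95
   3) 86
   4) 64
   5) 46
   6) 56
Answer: 3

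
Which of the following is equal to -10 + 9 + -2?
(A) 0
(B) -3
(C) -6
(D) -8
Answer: B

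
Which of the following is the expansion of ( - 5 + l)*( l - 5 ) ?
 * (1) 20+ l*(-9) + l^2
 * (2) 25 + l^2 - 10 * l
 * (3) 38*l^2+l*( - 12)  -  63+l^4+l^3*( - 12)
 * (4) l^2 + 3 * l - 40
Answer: 2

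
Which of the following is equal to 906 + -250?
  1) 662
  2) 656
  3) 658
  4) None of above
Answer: 2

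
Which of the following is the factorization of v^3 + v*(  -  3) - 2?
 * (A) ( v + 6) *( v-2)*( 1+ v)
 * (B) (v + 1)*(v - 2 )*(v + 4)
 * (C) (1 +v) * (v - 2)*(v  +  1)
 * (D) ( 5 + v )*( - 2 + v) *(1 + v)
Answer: C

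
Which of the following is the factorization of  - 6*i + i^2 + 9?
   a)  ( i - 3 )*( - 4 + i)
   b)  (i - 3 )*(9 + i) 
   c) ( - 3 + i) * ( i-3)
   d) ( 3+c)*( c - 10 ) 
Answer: c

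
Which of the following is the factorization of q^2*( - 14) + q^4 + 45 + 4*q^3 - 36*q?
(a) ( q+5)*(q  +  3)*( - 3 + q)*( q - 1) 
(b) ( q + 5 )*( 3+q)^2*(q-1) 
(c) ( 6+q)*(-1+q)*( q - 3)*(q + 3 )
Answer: a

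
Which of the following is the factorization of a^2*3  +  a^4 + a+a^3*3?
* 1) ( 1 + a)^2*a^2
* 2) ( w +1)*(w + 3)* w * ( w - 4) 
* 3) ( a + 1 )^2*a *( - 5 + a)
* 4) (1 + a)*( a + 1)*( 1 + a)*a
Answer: 4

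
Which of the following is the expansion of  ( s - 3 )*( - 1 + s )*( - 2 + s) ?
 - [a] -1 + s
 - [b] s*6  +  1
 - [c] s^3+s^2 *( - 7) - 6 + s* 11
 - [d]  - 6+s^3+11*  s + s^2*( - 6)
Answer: d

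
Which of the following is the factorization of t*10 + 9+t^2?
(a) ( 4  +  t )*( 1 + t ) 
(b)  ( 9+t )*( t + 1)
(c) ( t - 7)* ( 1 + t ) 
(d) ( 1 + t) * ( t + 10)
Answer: b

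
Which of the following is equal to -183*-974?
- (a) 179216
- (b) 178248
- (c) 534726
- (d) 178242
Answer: d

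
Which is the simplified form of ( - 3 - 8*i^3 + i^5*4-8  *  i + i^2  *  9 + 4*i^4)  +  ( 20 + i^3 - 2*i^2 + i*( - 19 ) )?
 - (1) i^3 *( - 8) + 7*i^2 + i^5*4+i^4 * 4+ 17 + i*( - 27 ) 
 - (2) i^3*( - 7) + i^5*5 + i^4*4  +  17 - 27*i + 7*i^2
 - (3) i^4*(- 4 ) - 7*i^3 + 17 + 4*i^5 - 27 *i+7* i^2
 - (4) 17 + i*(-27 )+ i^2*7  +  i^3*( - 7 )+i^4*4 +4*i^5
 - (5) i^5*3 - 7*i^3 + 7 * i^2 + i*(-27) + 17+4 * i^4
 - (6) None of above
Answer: 4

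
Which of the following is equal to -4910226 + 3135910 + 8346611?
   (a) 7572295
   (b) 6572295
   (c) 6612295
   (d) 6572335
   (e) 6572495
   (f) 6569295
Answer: b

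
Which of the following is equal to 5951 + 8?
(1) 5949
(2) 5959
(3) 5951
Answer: 2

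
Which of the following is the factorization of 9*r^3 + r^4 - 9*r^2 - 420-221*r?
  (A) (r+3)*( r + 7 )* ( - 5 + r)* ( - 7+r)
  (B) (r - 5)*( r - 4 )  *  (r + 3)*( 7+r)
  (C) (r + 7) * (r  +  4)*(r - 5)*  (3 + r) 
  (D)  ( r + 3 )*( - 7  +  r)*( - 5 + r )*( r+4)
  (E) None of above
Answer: C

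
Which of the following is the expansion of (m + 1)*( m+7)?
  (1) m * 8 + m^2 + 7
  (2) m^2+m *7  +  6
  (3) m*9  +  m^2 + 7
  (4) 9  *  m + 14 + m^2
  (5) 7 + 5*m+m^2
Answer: 1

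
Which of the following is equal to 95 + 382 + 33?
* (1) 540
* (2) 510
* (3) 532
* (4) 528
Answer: 2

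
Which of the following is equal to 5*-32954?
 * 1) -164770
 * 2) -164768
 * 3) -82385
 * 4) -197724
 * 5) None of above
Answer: 1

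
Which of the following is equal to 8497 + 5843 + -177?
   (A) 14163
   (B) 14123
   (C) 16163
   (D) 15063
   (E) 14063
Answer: A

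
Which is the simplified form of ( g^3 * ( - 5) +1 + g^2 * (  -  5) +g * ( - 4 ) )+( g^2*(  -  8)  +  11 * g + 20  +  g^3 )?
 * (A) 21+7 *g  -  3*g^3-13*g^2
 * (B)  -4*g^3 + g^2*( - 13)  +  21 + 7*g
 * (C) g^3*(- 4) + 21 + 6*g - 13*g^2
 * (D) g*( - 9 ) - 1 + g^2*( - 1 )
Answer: B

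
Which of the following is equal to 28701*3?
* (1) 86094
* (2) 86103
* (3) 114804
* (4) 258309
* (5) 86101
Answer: 2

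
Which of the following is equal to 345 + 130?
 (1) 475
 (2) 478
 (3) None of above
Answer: 1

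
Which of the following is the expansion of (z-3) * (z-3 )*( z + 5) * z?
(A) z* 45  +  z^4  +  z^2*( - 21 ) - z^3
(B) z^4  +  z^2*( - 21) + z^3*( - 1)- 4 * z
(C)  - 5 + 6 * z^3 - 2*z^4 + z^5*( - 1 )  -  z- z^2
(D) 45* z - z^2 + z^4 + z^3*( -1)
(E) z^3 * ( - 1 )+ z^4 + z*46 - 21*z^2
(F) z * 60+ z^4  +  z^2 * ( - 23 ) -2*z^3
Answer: A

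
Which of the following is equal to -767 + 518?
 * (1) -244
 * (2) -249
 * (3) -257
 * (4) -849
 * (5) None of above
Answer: 2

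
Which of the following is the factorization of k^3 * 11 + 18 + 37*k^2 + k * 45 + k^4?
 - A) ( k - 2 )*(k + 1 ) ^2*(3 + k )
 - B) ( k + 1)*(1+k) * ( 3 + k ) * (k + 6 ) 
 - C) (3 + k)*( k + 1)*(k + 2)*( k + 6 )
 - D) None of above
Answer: B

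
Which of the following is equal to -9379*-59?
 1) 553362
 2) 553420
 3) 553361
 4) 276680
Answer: 3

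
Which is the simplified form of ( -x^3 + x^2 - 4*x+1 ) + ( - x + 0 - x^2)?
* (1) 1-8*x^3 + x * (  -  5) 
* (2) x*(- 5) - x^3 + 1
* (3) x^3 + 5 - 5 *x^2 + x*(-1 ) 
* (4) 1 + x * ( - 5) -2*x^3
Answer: 2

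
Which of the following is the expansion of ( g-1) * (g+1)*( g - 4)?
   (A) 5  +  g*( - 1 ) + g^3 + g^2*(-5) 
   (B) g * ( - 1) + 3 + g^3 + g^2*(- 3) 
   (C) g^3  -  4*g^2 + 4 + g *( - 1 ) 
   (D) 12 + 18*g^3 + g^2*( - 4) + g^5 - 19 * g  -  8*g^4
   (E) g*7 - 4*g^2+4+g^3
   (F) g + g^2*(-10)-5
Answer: C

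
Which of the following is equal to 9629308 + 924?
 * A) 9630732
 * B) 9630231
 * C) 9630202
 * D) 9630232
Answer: D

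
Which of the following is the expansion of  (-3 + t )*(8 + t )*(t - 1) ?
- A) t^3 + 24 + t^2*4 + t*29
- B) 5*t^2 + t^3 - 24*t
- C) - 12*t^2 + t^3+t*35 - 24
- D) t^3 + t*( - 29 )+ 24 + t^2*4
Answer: D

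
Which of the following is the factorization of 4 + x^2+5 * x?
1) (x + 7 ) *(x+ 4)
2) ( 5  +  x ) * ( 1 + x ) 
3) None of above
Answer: 3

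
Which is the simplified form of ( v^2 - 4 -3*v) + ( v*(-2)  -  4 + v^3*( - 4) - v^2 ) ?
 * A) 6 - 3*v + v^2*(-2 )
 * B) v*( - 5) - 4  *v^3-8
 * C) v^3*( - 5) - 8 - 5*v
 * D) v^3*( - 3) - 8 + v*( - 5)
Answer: B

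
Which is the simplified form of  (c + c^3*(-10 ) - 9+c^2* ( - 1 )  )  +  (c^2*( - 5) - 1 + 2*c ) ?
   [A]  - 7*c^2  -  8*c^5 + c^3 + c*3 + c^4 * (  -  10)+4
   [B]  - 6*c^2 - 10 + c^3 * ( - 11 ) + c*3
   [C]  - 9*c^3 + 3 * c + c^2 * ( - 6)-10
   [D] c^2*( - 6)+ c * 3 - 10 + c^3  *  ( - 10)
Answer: D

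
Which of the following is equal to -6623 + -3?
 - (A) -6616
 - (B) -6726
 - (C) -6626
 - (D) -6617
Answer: C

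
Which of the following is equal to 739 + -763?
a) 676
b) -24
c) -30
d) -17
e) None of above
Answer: b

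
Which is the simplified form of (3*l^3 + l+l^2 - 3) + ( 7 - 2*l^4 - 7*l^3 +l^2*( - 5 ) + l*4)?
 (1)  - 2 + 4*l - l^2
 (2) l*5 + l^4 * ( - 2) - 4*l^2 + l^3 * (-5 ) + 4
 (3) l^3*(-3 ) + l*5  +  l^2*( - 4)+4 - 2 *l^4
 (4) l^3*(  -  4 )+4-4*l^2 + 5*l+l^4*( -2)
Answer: 4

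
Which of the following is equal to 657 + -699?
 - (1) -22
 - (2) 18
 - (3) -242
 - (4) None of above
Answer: 4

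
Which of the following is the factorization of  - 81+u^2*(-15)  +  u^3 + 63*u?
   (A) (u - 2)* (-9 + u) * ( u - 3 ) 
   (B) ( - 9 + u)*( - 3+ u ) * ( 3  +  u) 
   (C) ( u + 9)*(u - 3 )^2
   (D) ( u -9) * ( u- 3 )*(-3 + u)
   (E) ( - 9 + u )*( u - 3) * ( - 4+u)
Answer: D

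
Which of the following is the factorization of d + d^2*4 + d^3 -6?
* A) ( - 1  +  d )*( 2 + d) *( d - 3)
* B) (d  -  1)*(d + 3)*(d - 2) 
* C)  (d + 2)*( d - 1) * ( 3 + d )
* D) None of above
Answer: C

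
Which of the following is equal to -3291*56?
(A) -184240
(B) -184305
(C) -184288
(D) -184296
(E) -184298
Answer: D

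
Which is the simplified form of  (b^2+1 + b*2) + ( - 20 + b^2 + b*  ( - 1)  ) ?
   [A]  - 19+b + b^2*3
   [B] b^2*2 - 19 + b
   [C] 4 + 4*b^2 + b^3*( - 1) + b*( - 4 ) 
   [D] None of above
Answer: B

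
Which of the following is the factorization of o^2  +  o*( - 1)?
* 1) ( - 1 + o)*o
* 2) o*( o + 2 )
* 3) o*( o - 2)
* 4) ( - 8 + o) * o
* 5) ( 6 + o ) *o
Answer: 1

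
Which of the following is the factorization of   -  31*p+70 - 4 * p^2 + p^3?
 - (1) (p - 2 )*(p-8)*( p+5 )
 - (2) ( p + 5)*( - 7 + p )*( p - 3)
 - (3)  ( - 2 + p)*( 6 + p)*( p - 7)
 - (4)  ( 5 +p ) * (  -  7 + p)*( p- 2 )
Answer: 4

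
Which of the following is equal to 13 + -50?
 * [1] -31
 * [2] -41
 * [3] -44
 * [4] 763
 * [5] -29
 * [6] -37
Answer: 6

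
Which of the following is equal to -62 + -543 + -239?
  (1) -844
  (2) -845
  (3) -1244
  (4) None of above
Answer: 1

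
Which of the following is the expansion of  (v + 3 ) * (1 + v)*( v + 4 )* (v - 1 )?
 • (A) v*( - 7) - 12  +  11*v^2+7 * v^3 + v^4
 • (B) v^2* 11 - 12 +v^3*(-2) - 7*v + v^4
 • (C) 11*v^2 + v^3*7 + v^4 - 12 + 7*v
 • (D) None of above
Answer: A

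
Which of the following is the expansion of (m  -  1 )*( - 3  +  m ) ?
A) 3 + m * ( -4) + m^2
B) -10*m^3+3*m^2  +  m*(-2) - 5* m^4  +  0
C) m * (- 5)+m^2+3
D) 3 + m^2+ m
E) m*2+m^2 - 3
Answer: A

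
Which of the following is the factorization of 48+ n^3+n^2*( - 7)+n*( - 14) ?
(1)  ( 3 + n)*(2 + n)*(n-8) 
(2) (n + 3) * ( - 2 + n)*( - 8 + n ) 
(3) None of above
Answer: 2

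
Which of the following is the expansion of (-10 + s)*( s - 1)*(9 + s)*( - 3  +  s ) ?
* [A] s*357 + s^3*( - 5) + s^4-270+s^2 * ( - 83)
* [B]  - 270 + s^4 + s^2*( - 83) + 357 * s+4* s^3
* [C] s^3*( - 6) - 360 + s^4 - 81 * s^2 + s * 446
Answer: A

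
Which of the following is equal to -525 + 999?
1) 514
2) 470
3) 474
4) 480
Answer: 3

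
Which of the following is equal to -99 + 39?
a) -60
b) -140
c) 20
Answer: a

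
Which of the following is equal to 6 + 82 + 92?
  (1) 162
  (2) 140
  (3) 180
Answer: 3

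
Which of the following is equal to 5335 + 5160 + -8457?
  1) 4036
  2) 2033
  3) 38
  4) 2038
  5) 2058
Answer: 4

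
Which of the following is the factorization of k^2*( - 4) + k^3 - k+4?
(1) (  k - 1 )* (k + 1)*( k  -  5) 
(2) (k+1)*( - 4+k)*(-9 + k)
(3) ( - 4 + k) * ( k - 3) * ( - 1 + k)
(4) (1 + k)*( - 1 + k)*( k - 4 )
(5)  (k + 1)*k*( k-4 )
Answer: 4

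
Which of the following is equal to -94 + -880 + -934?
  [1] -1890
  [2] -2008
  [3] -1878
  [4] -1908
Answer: 4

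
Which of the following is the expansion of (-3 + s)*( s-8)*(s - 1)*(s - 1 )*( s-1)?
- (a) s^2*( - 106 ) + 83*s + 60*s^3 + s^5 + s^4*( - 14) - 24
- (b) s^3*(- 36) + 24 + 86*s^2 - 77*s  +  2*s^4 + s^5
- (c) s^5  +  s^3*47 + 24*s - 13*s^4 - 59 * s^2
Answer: a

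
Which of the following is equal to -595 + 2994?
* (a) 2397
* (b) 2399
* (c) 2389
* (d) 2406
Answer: b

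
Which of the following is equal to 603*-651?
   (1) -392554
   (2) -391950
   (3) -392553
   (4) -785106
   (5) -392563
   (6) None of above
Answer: 3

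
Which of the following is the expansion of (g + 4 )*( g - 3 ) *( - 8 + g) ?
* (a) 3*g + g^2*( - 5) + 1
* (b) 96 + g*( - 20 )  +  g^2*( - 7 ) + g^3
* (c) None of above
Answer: b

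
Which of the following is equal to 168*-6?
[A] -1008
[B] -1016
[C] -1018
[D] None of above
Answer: A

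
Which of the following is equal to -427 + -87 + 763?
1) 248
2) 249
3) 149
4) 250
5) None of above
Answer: 2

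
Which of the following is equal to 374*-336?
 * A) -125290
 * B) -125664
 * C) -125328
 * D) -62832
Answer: B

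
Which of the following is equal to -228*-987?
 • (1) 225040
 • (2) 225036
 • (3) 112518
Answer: 2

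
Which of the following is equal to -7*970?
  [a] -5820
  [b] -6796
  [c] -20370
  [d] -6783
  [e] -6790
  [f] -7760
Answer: e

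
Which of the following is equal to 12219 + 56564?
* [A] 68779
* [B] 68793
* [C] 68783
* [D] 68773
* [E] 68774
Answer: C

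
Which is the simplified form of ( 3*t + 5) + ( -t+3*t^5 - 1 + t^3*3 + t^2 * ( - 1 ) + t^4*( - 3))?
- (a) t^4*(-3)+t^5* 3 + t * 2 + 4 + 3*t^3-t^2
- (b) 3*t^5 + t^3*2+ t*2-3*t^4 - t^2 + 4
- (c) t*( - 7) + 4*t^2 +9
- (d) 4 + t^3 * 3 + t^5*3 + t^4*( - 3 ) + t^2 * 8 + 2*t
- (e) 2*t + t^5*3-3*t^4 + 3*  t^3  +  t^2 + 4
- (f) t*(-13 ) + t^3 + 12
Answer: a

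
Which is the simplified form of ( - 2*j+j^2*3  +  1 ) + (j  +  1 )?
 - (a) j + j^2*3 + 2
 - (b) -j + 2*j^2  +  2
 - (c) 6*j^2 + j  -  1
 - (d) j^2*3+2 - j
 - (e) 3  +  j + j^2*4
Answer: d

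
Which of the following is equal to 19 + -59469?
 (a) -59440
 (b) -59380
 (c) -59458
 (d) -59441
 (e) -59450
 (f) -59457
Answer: e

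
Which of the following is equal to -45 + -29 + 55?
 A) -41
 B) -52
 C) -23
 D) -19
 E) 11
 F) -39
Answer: D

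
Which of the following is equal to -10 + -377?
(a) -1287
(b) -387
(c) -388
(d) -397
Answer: b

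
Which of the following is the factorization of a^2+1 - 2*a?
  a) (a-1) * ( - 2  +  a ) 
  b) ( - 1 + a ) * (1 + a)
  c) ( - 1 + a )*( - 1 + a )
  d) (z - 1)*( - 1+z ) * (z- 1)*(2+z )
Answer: c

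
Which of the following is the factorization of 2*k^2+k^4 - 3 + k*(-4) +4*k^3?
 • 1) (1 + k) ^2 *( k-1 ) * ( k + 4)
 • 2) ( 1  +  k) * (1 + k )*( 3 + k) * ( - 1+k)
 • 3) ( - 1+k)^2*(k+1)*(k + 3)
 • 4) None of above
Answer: 2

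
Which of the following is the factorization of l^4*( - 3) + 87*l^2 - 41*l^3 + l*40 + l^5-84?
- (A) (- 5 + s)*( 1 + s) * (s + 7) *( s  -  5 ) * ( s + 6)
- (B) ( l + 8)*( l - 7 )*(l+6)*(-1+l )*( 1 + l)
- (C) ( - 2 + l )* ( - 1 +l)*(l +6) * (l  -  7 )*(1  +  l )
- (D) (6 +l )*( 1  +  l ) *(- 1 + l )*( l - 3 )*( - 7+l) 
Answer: C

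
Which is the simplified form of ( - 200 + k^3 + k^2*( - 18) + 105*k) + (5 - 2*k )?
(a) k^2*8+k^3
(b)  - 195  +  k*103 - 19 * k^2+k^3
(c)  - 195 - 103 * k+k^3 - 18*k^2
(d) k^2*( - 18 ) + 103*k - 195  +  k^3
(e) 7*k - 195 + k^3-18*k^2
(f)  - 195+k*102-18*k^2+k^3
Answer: d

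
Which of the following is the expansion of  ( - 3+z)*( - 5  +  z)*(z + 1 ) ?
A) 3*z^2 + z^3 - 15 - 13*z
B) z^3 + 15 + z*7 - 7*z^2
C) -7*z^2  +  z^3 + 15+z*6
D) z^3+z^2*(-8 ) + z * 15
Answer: B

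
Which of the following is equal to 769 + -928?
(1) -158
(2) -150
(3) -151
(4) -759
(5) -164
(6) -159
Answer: 6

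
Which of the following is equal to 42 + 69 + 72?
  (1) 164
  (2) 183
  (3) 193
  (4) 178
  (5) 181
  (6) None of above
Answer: 2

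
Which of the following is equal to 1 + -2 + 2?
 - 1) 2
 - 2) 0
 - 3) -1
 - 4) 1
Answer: 4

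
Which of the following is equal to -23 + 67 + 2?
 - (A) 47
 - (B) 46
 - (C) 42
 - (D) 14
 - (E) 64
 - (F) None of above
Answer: B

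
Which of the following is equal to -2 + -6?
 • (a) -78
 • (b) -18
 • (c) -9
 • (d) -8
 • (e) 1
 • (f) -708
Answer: d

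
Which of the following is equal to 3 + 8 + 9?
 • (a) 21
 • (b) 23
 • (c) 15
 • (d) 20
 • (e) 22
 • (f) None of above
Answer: d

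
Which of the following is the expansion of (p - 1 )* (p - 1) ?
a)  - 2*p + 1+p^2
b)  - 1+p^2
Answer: a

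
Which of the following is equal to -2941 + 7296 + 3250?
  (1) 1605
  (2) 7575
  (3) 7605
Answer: 3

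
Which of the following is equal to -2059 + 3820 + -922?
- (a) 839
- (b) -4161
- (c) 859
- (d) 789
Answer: a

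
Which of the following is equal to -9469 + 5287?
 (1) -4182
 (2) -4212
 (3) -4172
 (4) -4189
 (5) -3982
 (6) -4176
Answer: 1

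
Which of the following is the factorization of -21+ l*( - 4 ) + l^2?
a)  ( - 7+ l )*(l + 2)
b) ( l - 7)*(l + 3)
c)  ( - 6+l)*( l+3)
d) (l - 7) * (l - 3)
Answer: b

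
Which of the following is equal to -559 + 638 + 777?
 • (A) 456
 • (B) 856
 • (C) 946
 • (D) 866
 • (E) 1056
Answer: B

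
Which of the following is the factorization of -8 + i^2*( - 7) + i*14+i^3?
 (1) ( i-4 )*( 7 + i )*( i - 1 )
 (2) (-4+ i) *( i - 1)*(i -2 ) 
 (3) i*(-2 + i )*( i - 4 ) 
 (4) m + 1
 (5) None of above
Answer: 2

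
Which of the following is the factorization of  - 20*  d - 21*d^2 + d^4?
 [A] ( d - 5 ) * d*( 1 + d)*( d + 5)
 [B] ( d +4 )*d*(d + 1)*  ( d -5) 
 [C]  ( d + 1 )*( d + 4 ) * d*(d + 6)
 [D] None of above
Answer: B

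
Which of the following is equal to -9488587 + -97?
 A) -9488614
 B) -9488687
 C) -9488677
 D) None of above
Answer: D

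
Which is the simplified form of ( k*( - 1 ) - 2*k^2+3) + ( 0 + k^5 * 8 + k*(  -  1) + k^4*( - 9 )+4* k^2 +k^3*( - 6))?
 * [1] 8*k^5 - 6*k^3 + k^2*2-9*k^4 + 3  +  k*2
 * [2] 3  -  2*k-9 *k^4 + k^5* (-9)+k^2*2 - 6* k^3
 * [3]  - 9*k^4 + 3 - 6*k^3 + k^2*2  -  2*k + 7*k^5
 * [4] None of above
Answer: 4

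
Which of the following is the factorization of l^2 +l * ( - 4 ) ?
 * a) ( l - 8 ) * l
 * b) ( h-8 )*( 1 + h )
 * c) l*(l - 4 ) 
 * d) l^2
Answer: c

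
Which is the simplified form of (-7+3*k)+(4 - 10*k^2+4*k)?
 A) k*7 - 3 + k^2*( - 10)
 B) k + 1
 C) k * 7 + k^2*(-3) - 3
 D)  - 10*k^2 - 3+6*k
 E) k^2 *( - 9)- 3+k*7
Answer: A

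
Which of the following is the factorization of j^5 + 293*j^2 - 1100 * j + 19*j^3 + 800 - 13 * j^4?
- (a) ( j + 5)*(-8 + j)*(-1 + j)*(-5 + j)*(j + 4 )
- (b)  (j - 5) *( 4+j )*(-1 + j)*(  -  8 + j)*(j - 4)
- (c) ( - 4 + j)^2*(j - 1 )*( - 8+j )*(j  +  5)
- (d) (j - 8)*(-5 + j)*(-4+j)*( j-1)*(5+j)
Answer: d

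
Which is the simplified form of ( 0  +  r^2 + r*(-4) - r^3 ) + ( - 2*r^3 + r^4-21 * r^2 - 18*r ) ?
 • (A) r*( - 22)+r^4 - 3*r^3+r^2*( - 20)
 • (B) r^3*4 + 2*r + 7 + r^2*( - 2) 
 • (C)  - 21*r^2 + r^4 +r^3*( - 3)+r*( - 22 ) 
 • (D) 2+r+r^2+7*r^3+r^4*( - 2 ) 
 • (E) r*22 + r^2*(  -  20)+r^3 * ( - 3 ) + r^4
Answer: A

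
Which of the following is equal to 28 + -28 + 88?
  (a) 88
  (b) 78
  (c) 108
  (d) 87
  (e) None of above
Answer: a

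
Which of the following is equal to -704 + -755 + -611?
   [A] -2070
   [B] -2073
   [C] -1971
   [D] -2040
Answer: A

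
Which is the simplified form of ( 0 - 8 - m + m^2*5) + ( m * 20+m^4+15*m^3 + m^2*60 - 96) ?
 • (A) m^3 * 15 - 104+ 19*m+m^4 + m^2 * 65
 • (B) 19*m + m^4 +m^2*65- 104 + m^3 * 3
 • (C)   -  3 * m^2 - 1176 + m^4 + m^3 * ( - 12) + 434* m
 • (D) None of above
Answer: A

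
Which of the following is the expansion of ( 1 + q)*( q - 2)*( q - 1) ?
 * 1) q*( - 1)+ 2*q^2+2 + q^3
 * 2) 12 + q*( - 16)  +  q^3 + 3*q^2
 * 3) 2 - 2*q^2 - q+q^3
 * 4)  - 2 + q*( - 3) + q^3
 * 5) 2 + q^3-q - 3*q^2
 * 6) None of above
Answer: 3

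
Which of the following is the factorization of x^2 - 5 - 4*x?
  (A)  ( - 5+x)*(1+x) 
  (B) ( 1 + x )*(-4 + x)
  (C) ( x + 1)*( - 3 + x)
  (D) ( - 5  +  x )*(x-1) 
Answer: A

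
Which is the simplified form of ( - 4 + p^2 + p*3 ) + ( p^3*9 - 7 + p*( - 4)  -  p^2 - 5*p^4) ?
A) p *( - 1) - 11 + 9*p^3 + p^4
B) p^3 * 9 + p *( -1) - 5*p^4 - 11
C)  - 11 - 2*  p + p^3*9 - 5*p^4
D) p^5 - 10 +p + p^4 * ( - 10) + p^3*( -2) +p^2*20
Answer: B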